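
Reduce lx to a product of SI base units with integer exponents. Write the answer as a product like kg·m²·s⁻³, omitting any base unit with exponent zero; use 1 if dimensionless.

lx = m⁻²·cd.

m⁻²·cd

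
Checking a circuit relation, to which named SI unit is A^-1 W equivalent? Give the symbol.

W = kg·m²·s⁻³.
Combining: A⁻¹·W = A⁻¹ · (kg·m²·s⁻³) = kg·m²·s⁻³·A⁻¹.
kg·m²·s⁻³·A⁻¹ is the base-SI form of the volt.

V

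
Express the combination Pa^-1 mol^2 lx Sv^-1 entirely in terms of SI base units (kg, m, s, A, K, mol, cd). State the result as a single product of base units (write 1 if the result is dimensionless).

kg⁻¹·m⁻³·s⁴·mol²·cd

Pa = kg·m⁻¹·s⁻².
So Pa⁻¹ = kg⁻¹·m·s².
lx = m⁻²·cd.
Sv = m²·s⁻².
So Sv⁻¹ = m⁻²·s².
Combining: Pa⁻¹·mol²·lx·Sv⁻¹ = (kg⁻¹·m·s²) · mol² · (m⁻²·cd) · (m⁻²·s²) = kg⁻¹·m⁻³·s⁴·mol²·cd.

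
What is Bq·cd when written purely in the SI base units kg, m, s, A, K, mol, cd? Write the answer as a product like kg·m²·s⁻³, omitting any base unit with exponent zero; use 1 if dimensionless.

s⁻¹·cd

Bq = 1/s = s⁻¹ (activity is decays per second).
Combining: Bq·cd = s⁻¹ · cd = s⁻¹·cd.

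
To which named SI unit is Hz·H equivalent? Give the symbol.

Hz = s⁻¹.
H = kg·m²·s⁻²·A⁻².
Combining: Hz·H = s⁻¹ · (kg·m²·s⁻²·A⁻²) = kg·m²·s⁻³·A⁻².
kg·m²·s⁻³·A⁻² is the base-SI form of the ohm.

Ω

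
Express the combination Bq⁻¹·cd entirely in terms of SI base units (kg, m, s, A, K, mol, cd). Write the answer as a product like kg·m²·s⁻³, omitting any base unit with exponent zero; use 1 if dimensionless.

s·cd

Bq = 1/s = s⁻¹ (activity is decays per second).
So Bq⁻¹ = s.
Combining: Bq⁻¹·cd = s · cd = s·cd.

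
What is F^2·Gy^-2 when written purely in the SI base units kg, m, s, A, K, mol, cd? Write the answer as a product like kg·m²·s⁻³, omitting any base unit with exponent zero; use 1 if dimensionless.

F = kg⁻¹·m⁻²·s⁴·A².
So F² = kg⁻²·m⁻⁴·s⁸·A⁴.
Gy = m²·s⁻².
So Gy⁻² = m⁻⁴·s⁴.
Combining: F²·Gy⁻² = (kg⁻²·m⁻⁴·s⁸·A⁴) · (m⁻⁴·s⁴) = kg⁻²·m⁻⁸·s¹²·A⁴.

kg⁻²·m⁻⁸·s¹²·A⁴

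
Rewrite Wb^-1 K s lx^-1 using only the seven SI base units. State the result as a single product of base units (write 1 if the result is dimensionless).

kg⁻¹·s³·A·K·cd⁻¹

Wb = V·s (flux: a volt is a weber per second),
    = kg·m²·s⁻²·A⁻¹.
So Wb⁻¹ = kg⁻¹·m⁻²·s²·A.
lx = lm/m² (illuminance = luminous flux per area),
    = m⁻²·cd.
So lx⁻¹ = m²·cd⁻¹.
Combining: Wb⁻¹·K·s·lx⁻¹ = (kg⁻¹·m⁻²·s²·A) · K · s · (m²·cd⁻¹) = kg⁻¹·s³·A·K·cd⁻¹.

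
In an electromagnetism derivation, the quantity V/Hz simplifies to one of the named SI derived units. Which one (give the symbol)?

Wb

Hz = 1/s = s⁻¹ (frequency is cycles per second).
So Hz⁻¹ = s.
V = W/A (potential = power per current),
    = kg·m²·s⁻³·A⁻¹.
Combining: Hz⁻¹·V = s · (kg·m²·s⁻³·A⁻¹) = kg·m²·s⁻²·A⁻¹.
kg·m²·s⁻²·A⁻¹ is the base-SI form of the weber.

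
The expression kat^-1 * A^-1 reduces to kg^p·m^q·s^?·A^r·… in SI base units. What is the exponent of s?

1

kat = mol/s = s⁻¹·mol (catalytic activity).
So kat⁻¹ = s·mol⁻¹.
Combining: kat⁻¹·A⁻¹ = (s·mol⁻¹) · A⁻¹ = s·A⁻¹·mol⁻¹.
The exponent of s is 1.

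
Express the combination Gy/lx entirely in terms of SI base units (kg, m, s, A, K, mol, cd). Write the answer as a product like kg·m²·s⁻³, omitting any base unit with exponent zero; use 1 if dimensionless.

lx = lm/m² (illuminance = luminous flux per area),
    = m⁻²·cd.
So lx⁻¹ = m²·cd⁻¹.
Gy = J/kg (absorbed dose = energy per mass),
    = m²·s⁻².
Combining: lx⁻¹·Gy = (m²·cd⁻¹) · (m²·s⁻²) = m⁴·s⁻²·cd⁻¹.

m⁴·s⁻²·cd⁻¹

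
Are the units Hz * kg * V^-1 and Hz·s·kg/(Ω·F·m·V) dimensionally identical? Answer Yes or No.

Left side:
  Hz = s⁻¹.
  V = kg·m²·s⁻³·A⁻¹.
  So V⁻¹ = kg⁻¹·m⁻²·s³·A.
  Combining: Hz·kg·V⁻¹ = s⁻¹ · kg · (kg⁻¹·m⁻²·s³·A) = m⁻²·s²·A.
Right side:
  Ω = V/A (resistance = voltage per current),
      = kg·m²·s⁻³·A⁻².
  So Ω⁻¹ = kg⁻¹·m⁻²·s³·A².
  Hz = 1/s = s⁻¹ (frequency is cycles per second).
  F = C/V (capacitance = charge per voltage),
      = A·s/(kg·m²·s⁻³·A⁻¹) (substituting C and V),
      = kg⁻¹·m⁻²·s⁴·A².
  So F⁻¹ = kg·m²·s⁻⁴·A⁻².
  V = W/A (potential = power per current),
      = kg·m²·s⁻³·A⁻¹.
  So V⁻¹ = kg⁻¹·m⁻²·s³·A.
  Combining: Ω⁻¹·Hz·s·F⁻¹·kg·m⁻¹·V⁻¹ = (kg⁻¹·m⁻²·s³·A²) · s⁻¹ · s · (kg·m²·s⁻⁴·A⁻²) · kg · m⁻¹ · (kg⁻¹·m⁻²·s³·A) = m⁻³·s²·A.
Left is m⁻²·s²·A; right is m⁻³·s²·A — different.

No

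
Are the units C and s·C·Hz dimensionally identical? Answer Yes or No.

Yes

Left side:
  C = A·s = s·A (charge = current × time).
Right side:
  C = s·A.
  Hz = s⁻¹.
  Combining: s·C·Hz = s · (s·A) · s⁻¹ = s·A.
Both reduce to s·A.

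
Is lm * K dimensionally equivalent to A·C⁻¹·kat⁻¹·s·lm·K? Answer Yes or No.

Left side:
  lm = cd.
  Combining: lm·K = cd · K = K·cd.
Right side:
  C = A·s = s·A (charge = current × time).
  So C⁻¹ = s⁻¹·A⁻¹.
  kat = mol/s = s⁻¹·mol (catalytic activity).
  So kat⁻¹ = s·mol⁻¹.
  lm = cd·sr = cd (luminous flux; sr is dimensionless).
  Combining: A·C⁻¹·kat⁻¹·s·lm·K = A · (s⁻¹·A⁻¹) · (s·mol⁻¹) · s · cd · K = s·K·mol⁻¹·cd.
Left is K·cd; right is s·K·mol⁻¹·cd — different.

No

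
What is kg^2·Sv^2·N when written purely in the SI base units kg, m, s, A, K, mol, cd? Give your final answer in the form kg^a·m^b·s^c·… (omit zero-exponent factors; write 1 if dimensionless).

Sv = J/kg (equivalent dose = energy per mass),
    = m²·s⁻².
So Sv² = m⁴·s⁻⁴.
N = kg·m/s² = kg·m·s⁻² (force = mass × acceleration).
Combining: kg²·Sv²·N = kg² · (m⁴·s⁻⁴) · (kg·m·s⁻²) = kg³·m⁵·s⁻⁶.

kg³·m⁵·s⁻⁶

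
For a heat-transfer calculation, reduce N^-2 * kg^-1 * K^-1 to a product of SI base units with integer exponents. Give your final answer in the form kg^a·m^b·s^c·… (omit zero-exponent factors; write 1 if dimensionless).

N = kg·m/s² = kg·m·s⁻² (force = mass × acceleration).
So N⁻² = kg⁻²·m⁻²·s⁴.
Combining: N⁻²·kg⁻¹·K⁻¹ = (kg⁻²·m⁻²·s⁴) · kg⁻¹ · K⁻¹ = kg⁻³·m⁻²·s⁴·K⁻¹.

kg⁻³·m⁻²·s⁴·K⁻¹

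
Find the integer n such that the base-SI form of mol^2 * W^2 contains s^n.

W = kg·m²·s⁻³.
So W² = kg²·m⁴·s⁻⁶.
Combining: mol²·W² = mol² · (kg²·m⁴·s⁻⁶) = kg²·m⁴·s⁻⁶·mol².
The exponent of s is -6.

-6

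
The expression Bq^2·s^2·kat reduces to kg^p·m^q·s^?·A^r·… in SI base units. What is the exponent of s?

Bq = 1/s = s⁻¹ (activity is decays per second).
So Bq² = s⁻².
kat = mol/s = s⁻¹·mol (catalytic activity).
Combining: Bq²·s²·kat = s⁻² · s² · (s⁻¹·mol) = s⁻¹·mol.
The exponent of s is -1.

-1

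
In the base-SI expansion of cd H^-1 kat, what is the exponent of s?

1

H = Wb/A (inductance = flux per current),
    = kg·m²·s⁻²·A⁻².
So H⁻¹ = kg⁻¹·m⁻²·s²·A².
kat = mol/s = s⁻¹·mol (catalytic activity).
Combining: cd·H⁻¹·kat = cd · (kg⁻¹·m⁻²·s²·A²) · (s⁻¹·mol) = kg⁻¹·m⁻²·s·A²·mol·cd.
The exponent of s is 1.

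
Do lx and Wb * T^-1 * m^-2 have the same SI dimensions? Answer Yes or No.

No

Left side:
  lx = lm/m² (illuminance = luminous flux per area),
      = m⁻²·cd.
Right side:
  Wb = kg·m²·s⁻²·A⁻¹.
  T = kg·s⁻²·A⁻¹.
  So T⁻¹ = kg⁻¹·s²·A.
  Combining: Wb·T⁻¹·m⁻² = (kg·m²·s⁻²·A⁻¹) · (kg⁻¹·s²·A) · m⁻² = 1.
Left is m⁻²·cd; right is 1 — different.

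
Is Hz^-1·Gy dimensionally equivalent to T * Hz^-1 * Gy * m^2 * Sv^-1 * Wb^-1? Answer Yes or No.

Left side:
  Hz = s⁻¹.
  So Hz⁻¹ = s.
  Gy = m²·s⁻².
  Combining: Hz⁻¹·Gy = s · (m²·s⁻²) = m²·s⁻¹.
Right side:
  T = Wb/m² (flux density = flux per area),
      = kg·s⁻²·A⁻¹.
  Hz = 1/s = s⁻¹ (frequency is cycles per second).
  So Hz⁻¹ = s.
  Gy = J/kg (absorbed dose = energy per mass),
      = m²·s⁻².
  Sv = J/kg (equivalent dose = energy per mass),
      = m²·s⁻².
  So Sv⁻¹ = m⁻²·s².
  Wb = V·s (flux: a volt is a weber per second),
      = kg·m²·s⁻²·A⁻¹.
  So Wb⁻¹ = kg⁻¹·m⁻²·s²·A.
  Combining: T·Hz⁻¹·Gy·m²·Sv⁻¹·Wb⁻¹ = (kg·s⁻²·A⁻¹) · s · (m²·s⁻²) · m² · (m⁻²·s²) · (kg⁻¹·m⁻²·s²·A) = s.
Left is m²·s⁻¹; right is s — different.

No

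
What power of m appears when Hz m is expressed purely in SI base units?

Hz = 1/s = s⁻¹ (frequency is cycles per second).
Combining: Hz·m = s⁻¹ · m = m·s⁻¹.
The exponent of m is 1.

1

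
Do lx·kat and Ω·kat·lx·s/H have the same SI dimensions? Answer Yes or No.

Left side:
  lx = lm/m² (illuminance = luminous flux per area),
      = m⁻²·cd.
  kat = mol/s = s⁻¹·mol (catalytic activity).
  Combining: lx·kat = (m⁻²·cd) · (s⁻¹·mol) = m⁻²·s⁻¹·mol·cd.
Right side:
  Ω = V/A (resistance = voltage per current),
      = kg·m²·s⁻³·A⁻².
  kat = mol/s = s⁻¹·mol (catalytic activity).
  H = Wb/A (inductance = flux per current),
      = kg·m²·s⁻²·A⁻².
  So H⁻¹ = kg⁻¹·m⁻²·s²·A².
  lx = lm/m² (illuminance = luminous flux per area),
      = m⁻²·cd.
  Combining: Ω·kat·H⁻¹·lx·s = (kg·m²·s⁻³·A⁻²) · (s⁻¹·mol) · (kg⁻¹·m⁻²·s²·A²) · (m⁻²·cd) · s = m⁻²·s⁻¹·mol·cd.
Both reduce to m⁻²·s⁻¹·mol·cd.

Yes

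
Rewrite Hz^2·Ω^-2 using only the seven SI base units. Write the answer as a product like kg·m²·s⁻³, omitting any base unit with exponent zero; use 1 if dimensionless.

Hz = 1/s = s⁻¹ (frequency is cycles per second).
So Hz² = s⁻².
Ω = V/A (resistance = voltage per current),
    = kg·m²·s⁻³·A⁻².
So Ω⁻² = kg⁻²·m⁻⁴·s⁶·A⁴.
Combining: Hz²·Ω⁻² = s⁻² · (kg⁻²·m⁻⁴·s⁶·A⁴) = kg⁻²·m⁻⁴·s⁴·A⁴.

kg⁻²·m⁻⁴·s⁴·A⁴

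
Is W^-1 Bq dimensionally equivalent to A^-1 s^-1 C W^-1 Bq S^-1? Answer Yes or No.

No

Left side:
  W = J/s (power = energy per time),
      = kg·m²·s⁻³.
  So W⁻¹ = kg⁻¹·m⁻²·s³.
  Bq = 1/s = s⁻¹ (activity is decays per second).
  Combining: W⁻¹·Bq = (kg⁻¹·m⁻²·s³) · s⁻¹ = kg⁻¹·m⁻²·s².
Right side:
  C = A·s = s·A (charge = current × time).
  W = J/s (power = energy per time),
      = kg·m²·s⁻³.
  So W⁻¹ = kg⁻¹·m⁻²·s³.
  Bq = 1/s = s⁻¹ (activity is decays per second).
  S = 1/Ω (conductance is reciprocal resistance),
      = kg⁻¹·m⁻²·s³·A².
  So S⁻¹ = kg·m²·s⁻³·A⁻².
  Combining: A⁻¹·s⁻¹·C·W⁻¹·Bq·S⁻¹ = A⁻¹ · s⁻¹ · (s·A) · (kg⁻¹·m⁻²·s³) · s⁻¹ · (kg·m²·s⁻³·A⁻²) = s⁻¹·A⁻².
Left is kg⁻¹·m⁻²·s²; right is s⁻¹·A⁻² — different.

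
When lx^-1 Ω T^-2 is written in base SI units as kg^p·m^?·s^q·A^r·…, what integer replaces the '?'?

lx = lm/m² (illuminance = luminous flux per area),
    = m⁻²·cd.
So lx⁻¹ = m²·cd⁻¹.
Ω = V/A (resistance = voltage per current),
    = kg·m²·s⁻³·A⁻².
T = Wb/m² (flux density = flux per area),
    = kg·s⁻²·A⁻¹.
So T⁻² = kg⁻²·s⁴·A².
Combining: lx⁻¹·Ω·T⁻² = (m²·cd⁻¹) · (kg·m²·s⁻³·A⁻²) · (kg⁻²·s⁴·A²) = kg⁻¹·m⁴·s·cd⁻¹.
The exponent of m is 4.

4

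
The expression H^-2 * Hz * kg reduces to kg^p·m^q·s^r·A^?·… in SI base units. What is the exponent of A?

H = kg·m²·s⁻²·A⁻².
So H⁻² = kg⁻²·m⁻⁴·s⁴·A⁴.
Hz = s⁻¹.
Combining: H⁻²·Hz·kg = (kg⁻²·m⁻⁴·s⁴·A⁴) · s⁻¹ · kg = kg⁻¹·m⁻⁴·s³·A⁴.
The exponent of A is 4.

4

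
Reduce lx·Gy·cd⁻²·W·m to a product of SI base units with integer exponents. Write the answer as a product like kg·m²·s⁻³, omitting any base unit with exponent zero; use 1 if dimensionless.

kg·m³·s⁻⁵·cd⁻¹

lx = m⁻²·cd.
Gy = m²·s⁻².
W = kg·m²·s⁻³.
Combining: lx·Gy·cd⁻²·W·m = (m⁻²·cd) · (m²·s⁻²) · cd⁻² · (kg·m²·s⁻³) · m = kg·m³·s⁻⁵·cd⁻¹.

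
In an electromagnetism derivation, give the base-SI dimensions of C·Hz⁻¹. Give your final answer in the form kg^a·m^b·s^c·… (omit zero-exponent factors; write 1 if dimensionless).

C = s·A.
Hz = s⁻¹.
So Hz⁻¹ = s.
Combining: C·Hz⁻¹ = (s·A) · s = s²·A.

s²·A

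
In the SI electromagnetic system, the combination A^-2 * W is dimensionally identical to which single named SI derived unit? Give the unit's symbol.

W = kg·m²·s⁻³.
Combining: A⁻²·W = A⁻² · (kg·m²·s⁻³) = kg·m²·s⁻³·A⁻².
kg·m²·s⁻³·A⁻² is the base-SI form of the ohm.

Ω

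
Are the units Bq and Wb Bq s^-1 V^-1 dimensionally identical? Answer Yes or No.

Yes

Left side:
  Bq = s⁻¹.
Right side:
  Wb = V·s (flux: a volt is a weber per second),
      = kg·m²·s⁻²·A⁻¹.
  Bq = 1/s = s⁻¹ (activity is decays per second).
  V = W/A (potential = power per current),
      = kg·m²·s⁻³·A⁻¹.
  So V⁻¹ = kg⁻¹·m⁻²·s³·A.
  Combining: Wb·Bq·s⁻¹·V⁻¹ = (kg·m²·s⁻²·A⁻¹) · s⁻¹ · s⁻¹ · (kg⁻¹·m⁻²·s³·A) = s⁻¹.
Both reduce to s⁻¹.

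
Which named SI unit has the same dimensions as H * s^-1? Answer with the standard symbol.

Ω

H = Wb/A (inductance = flux per current),
    = kg·m²·s⁻²·A⁻².
Combining: H·s⁻¹ = (kg·m²·s⁻²·A⁻²) · s⁻¹ = kg·m²·s⁻³·A⁻².
kg·m²·s⁻³·A⁻² is the base-SI form of the ohm.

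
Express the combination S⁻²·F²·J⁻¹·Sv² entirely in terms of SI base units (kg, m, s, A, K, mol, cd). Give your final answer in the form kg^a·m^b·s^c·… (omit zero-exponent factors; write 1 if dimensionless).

kg⁻¹·m²

S = 1/Ω (conductance is reciprocal resistance),
    = kg⁻¹·m⁻²·s³·A².
So S⁻² = kg²·m⁴·s⁻⁶·A⁻⁴.
F = C/V (capacitance = charge per voltage),
    = A·s/(kg·m²·s⁻³·A⁻¹) (substituting C and V),
    = kg⁻¹·m⁻²·s⁴·A².
So F² = kg⁻²·m⁻⁴·s⁸·A⁴.
J = N·m (work = force × distance),
    = kg·m²·s⁻².
So J⁻¹ = kg⁻¹·m⁻²·s².
Sv = J/kg (equivalent dose = energy per mass),
    = m²·s⁻².
So Sv² = m⁴·s⁻⁴.
Combining: S⁻²·F²·J⁻¹·Sv² = (kg²·m⁴·s⁻⁶·A⁻⁴) · (kg⁻²·m⁻⁴·s⁸·A⁴) · (kg⁻¹·m⁻²·s²) · (m⁴·s⁻⁴) = kg⁻¹·m².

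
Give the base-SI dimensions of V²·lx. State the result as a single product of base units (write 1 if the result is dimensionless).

kg²·m²·s⁻⁶·A⁻²·cd

V = W/A (potential = power per current),
    = kg·m²·s⁻³·A⁻¹.
So V² = kg²·m⁴·s⁻⁶·A⁻².
lx = lm/m² (illuminance = luminous flux per area),
    = m⁻²·cd.
Combining: V²·lx = (kg²·m⁴·s⁻⁶·A⁻²) · (m⁻²·cd) = kg²·m²·s⁻⁶·A⁻²·cd.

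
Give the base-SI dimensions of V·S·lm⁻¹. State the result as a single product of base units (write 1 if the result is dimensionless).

V = kg·m²·s⁻³·A⁻¹.
S = kg⁻¹·m⁻²·s³·A².
lm = cd.
So lm⁻¹ = cd⁻¹.
Combining: V·S·lm⁻¹ = (kg·m²·s⁻³·A⁻¹) · (kg⁻¹·m⁻²·s³·A²) · cd⁻¹ = A·cd⁻¹.

A·cd⁻¹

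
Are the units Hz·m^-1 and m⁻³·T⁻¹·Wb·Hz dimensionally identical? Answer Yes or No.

Left side:
  Hz = 1/s = s⁻¹ (frequency is cycles per second).
  Combining: Hz·m⁻¹ = s⁻¹ · m⁻¹ = m⁻¹·s⁻¹.
Right side:
  T = Wb/m² (flux density = flux per area),
      = kg·s⁻²·A⁻¹.
  So T⁻¹ = kg⁻¹·s²·A.
  Wb = V·s (flux: a volt is a weber per second),
      = kg·m²·s⁻²·A⁻¹.
  Hz = 1/s = s⁻¹ (frequency is cycles per second).
  Combining: m⁻³·T⁻¹·Wb·Hz = m⁻³ · (kg⁻¹·s²·A) · (kg·m²·s⁻²·A⁻¹) · s⁻¹ = m⁻¹·s⁻¹.
Both reduce to m⁻¹·s⁻¹.

Yes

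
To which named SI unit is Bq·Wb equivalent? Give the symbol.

Bq = s⁻¹.
Wb = kg·m²·s⁻²·A⁻¹.
Combining: Bq·Wb = s⁻¹ · (kg·m²·s⁻²·A⁻¹) = kg·m²·s⁻³·A⁻¹.
kg·m²·s⁻³·A⁻¹ is the base-SI form of the volt.

V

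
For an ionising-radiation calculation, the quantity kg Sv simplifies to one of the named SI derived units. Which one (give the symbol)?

J

Sv = J/kg (equivalent dose = energy per mass),
    = m²·s⁻².
Combining: kg·Sv = kg · (m²·s⁻²) = kg·m²·s⁻².
kg·m²·s⁻² is the base-SI form of the joule.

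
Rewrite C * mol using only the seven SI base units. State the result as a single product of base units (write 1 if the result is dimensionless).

C = s·A.
Combining: C·mol = (s·A) · mol = s·A·mol.

s·A·mol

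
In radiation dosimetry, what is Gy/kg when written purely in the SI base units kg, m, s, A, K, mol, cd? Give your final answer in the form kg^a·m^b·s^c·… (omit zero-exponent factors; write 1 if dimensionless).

Gy = J/kg (absorbed dose = energy per mass),
    = m²·s⁻².
Combining: kg⁻¹·Gy = kg⁻¹ · (m²·s⁻²) = kg⁻¹·m²·s⁻².

kg⁻¹·m²·s⁻²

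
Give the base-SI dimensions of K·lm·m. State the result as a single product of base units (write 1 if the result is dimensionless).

lm = cd.
Combining: K·lm·m = K · cd · m = m·K·cd.

m·K·cd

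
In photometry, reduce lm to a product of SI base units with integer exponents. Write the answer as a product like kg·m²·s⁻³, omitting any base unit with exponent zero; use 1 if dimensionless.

lm = cd.

cd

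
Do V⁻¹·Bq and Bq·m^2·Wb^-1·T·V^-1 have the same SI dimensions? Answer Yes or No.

Yes

Left side:
  V = W/A (potential = power per current),
      = kg·m²·s⁻³·A⁻¹.
  So V⁻¹ = kg⁻¹·m⁻²·s³·A.
  Bq = 1/s = s⁻¹ (activity is decays per second).
  Combining: V⁻¹·Bq = (kg⁻¹·m⁻²·s³·A) · s⁻¹ = kg⁻¹·m⁻²·s²·A.
Right side:
  Bq = s⁻¹.
  Wb = kg·m²·s⁻²·A⁻¹.
  So Wb⁻¹ = kg⁻¹·m⁻²·s²·A.
  T = kg·s⁻²·A⁻¹.
  V = kg·m²·s⁻³·A⁻¹.
  So V⁻¹ = kg⁻¹·m⁻²·s³·A.
  Combining: Bq·m²·Wb⁻¹·T·V⁻¹ = s⁻¹ · m² · (kg⁻¹·m⁻²·s²·A) · (kg·s⁻²·A⁻¹) · (kg⁻¹·m⁻²·s³·A) = kg⁻¹·m⁻²·s²·A.
Both reduce to kg⁻¹·m⁻²·s²·A.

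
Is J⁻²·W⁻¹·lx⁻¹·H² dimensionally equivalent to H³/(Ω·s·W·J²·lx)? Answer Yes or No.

Yes

Left side:
  J = N·m (work = force × distance),
      = kg·m²·s⁻².
  So J⁻² = kg⁻²·m⁻⁴·s⁴.
  W = J/s (power = energy per time),
      = kg·m²·s⁻³.
  So W⁻¹ = kg⁻¹·m⁻²·s³.
  lx = lm/m² (illuminance = luminous flux per area),
      = m⁻²·cd.
  So lx⁻¹ = m²·cd⁻¹.
  H = Wb/A (inductance = flux per current),
      = kg·m²·s⁻²·A⁻².
  So H² = kg²·m⁴·s⁻⁴·A⁻⁴.
  Combining: J⁻²·W⁻¹·lx⁻¹·H² = (kg⁻²·m⁻⁴·s⁴) · (kg⁻¹·m⁻²·s³) · (m²·cd⁻¹) · (kg²·m⁴·s⁻⁴·A⁻⁴) = kg⁻¹·s³·A⁻⁴·cd⁻¹.
Right side:
  Ω = V/A (resistance = voltage per current),
      = kg·m²·s⁻³·A⁻².
  So Ω⁻¹ = kg⁻¹·m⁻²·s³·A².
  W = J/s (power = energy per time),
      = kg·m²·s⁻³.
  So W⁻¹ = kg⁻¹·m⁻²·s³.
  J = N·m (work = force × distance),
      = kg·m²·s⁻².
  So J⁻² = kg⁻²·m⁻⁴·s⁴.
  H = Wb/A (inductance = flux per current),
      = kg·m²·s⁻²·A⁻².
  So H³ = kg³·m⁶·s⁻⁶·A⁻⁶.
  lx = lm/m² (illuminance = luminous flux per area),
      = m⁻²·cd.
  So lx⁻¹ = m²·cd⁻¹.
  Combining: Ω⁻¹·s⁻¹·W⁻¹·J⁻²·H³·lx⁻¹ = (kg⁻¹·m⁻²·s³·A²) · s⁻¹ · (kg⁻¹·m⁻²·s³) · (kg⁻²·m⁻⁴·s⁴) · (kg³·m⁶·s⁻⁶·A⁻⁶) · (m²·cd⁻¹) = kg⁻¹·s³·A⁻⁴·cd⁻¹.
Both reduce to kg⁻¹·s³·A⁻⁴·cd⁻¹.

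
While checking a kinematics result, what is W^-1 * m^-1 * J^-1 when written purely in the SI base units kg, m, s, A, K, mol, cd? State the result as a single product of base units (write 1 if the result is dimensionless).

W = J/s (power = energy per time),
    = kg·m²·s⁻³.
So W⁻¹ = kg⁻¹·m⁻²·s³.
J = N·m (work = force × distance),
    = kg·m²·s⁻².
So J⁻¹ = kg⁻¹·m⁻²·s².
Combining: W⁻¹·m⁻¹·J⁻¹ = (kg⁻¹·m⁻²·s³) · m⁻¹ · (kg⁻¹·m⁻²·s²) = kg⁻²·m⁻⁵·s⁵.

kg⁻²·m⁻⁵·s⁵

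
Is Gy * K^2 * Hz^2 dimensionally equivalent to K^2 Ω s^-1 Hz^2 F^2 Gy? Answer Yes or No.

Left side:
  Gy = J/kg (absorbed dose = energy per mass),
      = m²·s⁻².
  Hz = 1/s = s⁻¹ (frequency is cycles per second).
  So Hz² = s⁻².
  Combining: Gy·K²·Hz² = (m²·s⁻²) · K² · s⁻² = m²·s⁻⁴·K².
Right side:
  Ω = kg·m²·s⁻³·A⁻².
  Hz = s⁻¹.
  So Hz² = s⁻².
  F = kg⁻¹·m⁻²·s⁴·A².
  So F² = kg⁻²·m⁻⁴·s⁸·A⁴.
  Gy = m²·s⁻².
  Combining: K²·Ω·s⁻¹·Hz²·F²·Gy = K² · (kg·m²·s⁻³·A⁻²) · s⁻¹ · s⁻² · (kg⁻²·m⁻⁴·s⁸·A⁴) · (m²·s⁻²) = kg⁻¹·A²·K².
Left is m²·s⁻⁴·K²; right is kg⁻¹·A²·K² — different.

No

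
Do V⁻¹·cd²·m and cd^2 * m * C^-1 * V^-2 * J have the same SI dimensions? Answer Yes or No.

Yes

Left side:
  V = W/A (potential = power per current),
      = kg·m²·s⁻³·A⁻¹.
  So V⁻¹ = kg⁻¹·m⁻²·s³·A.
  Combining: V⁻¹·cd²·m = (kg⁻¹·m⁻²·s³·A) · cd² · m = kg⁻¹·m⁻¹·s³·A·cd².
Right side:
  C = s·A.
  So C⁻¹ = s⁻¹·A⁻¹.
  V = kg·m²·s⁻³·A⁻¹.
  So V⁻² = kg⁻²·m⁻⁴·s⁶·A².
  J = kg·m²·s⁻².
  Combining: cd²·m·C⁻¹·V⁻²·J = cd² · m · (s⁻¹·A⁻¹) · (kg⁻²·m⁻⁴·s⁶·A²) · (kg·m²·s⁻²) = kg⁻¹·m⁻¹·s³·A·cd².
Both reduce to kg⁻¹·m⁻¹·s³·A·cd².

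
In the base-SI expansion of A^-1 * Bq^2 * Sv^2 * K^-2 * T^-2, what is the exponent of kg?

Bq = 1/s = s⁻¹ (activity is decays per second).
So Bq² = s⁻².
Sv = J/kg (equivalent dose = energy per mass),
    = m²·s⁻².
So Sv² = m⁴·s⁻⁴.
T = Wb/m² (flux density = flux per area),
    = kg·s⁻²·A⁻¹.
So T⁻² = kg⁻²·s⁴·A².
Combining: A⁻¹·Bq²·Sv²·K⁻²·T⁻² = A⁻¹ · s⁻² · (m⁴·s⁻⁴) · K⁻² · (kg⁻²·s⁴·A²) = kg⁻²·m⁴·s⁻²·A·K⁻².
The exponent of kg is -2.

-2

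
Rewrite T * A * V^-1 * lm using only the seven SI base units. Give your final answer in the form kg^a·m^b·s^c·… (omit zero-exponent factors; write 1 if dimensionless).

T = Wb/m² (flux density = flux per area),
    = kg·s⁻²·A⁻¹.
V = W/A (potential = power per current),
    = kg·m²·s⁻³·A⁻¹.
So V⁻¹ = kg⁻¹·m⁻²·s³·A.
lm = cd·sr = cd (luminous flux; sr is dimensionless).
Combining: T·A·V⁻¹·lm = (kg·s⁻²·A⁻¹) · A · (kg⁻¹·m⁻²·s³·A) · cd = m⁻²·s·A·cd.

m⁻²·s·A·cd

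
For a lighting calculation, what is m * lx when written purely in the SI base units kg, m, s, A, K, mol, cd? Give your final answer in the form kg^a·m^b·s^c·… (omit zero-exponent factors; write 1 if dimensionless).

lx = lm/m² (illuminance = luminous flux per area),
    = m⁻²·cd.
Combining: m·lx = m · (m⁻²·cd) = m⁻¹·cd.

m⁻¹·cd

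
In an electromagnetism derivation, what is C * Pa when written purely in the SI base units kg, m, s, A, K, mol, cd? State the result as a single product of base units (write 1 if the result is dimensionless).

kg·m⁻¹·s⁻¹·A

C = A·s = s·A (charge = current × time).
Pa = N/m² (pressure = force per area),
    = kg·m⁻¹·s⁻².
Combining: C·Pa = (s·A) · (kg·m⁻¹·s⁻²) = kg·m⁻¹·s⁻¹·A.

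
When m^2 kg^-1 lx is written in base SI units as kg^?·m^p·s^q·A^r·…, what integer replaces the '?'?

lx = m⁻²·cd.
Combining: m²·kg⁻¹·lx = m² · kg⁻¹ · (m⁻²·cd) = kg⁻¹·cd.
The exponent of kg is -1.

-1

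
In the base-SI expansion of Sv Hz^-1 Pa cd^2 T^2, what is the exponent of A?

-2

Sv = J/kg (equivalent dose = energy per mass),
    = m²·s⁻².
Hz = 1/s = s⁻¹ (frequency is cycles per second).
So Hz⁻¹ = s.
Pa = N/m² (pressure = force per area),
    = kg·m⁻¹·s⁻².
T = Wb/m² (flux density = flux per area),
    = kg·s⁻²·A⁻¹.
So T² = kg²·s⁻⁴·A⁻².
Combining: Sv·Hz⁻¹·Pa·cd²·T² = (m²·s⁻²) · s · (kg·m⁻¹·s⁻²) · cd² · (kg²·s⁻⁴·A⁻²) = kg³·m·s⁻⁷·A⁻²·cd².
The exponent of A is -2.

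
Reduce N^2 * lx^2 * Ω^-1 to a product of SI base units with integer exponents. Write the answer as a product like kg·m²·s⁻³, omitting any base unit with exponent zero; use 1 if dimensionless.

kg·m⁻⁴·s⁻¹·A²·cd²

N = kg·m·s⁻².
So N² = kg²·m²·s⁻⁴.
lx = m⁻²·cd.
So lx² = m⁻⁴·cd².
Ω = kg·m²·s⁻³·A⁻².
So Ω⁻¹ = kg⁻¹·m⁻²·s³·A².
Combining: N²·lx²·Ω⁻¹ = (kg²·m²·s⁻⁴) · (m⁻⁴·cd²) · (kg⁻¹·m⁻²·s³·A²) = kg·m⁻⁴·s⁻¹·A²·cd².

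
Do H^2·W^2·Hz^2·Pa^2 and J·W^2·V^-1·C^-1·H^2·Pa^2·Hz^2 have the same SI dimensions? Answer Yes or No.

Yes

Left side:
  H = kg·m²·s⁻²·A⁻².
  So H² = kg²·m⁴·s⁻⁴·A⁻⁴.
  W = kg·m²·s⁻³.
  So W² = kg²·m⁴·s⁻⁶.
  Hz = s⁻¹.
  So Hz² = s⁻².
  Pa = kg·m⁻¹·s⁻².
  So Pa² = kg²·m⁻²·s⁻⁴.
  Combining: H²·W²·Hz²·Pa² = (kg²·m⁴·s⁻⁴·A⁻⁴) · (kg²·m⁴·s⁻⁶) · s⁻² · (kg²·m⁻²·s⁻⁴) = kg⁶·m⁶·s⁻¹⁶·A⁻⁴.
Right side:
  J = N·m (work = force × distance),
      = kg·m²·s⁻².
  W = J/s (power = energy per time),
      = kg·m²·s⁻³.
  So W² = kg²·m⁴·s⁻⁶.
  V = W/A (potential = power per current),
      = kg·m²·s⁻³·A⁻¹.
  So V⁻¹ = kg⁻¹·m⁻²·s³·A.
  C = A·s = s·A (charge = current × time).
  So C⁻¹ = s⁻¹·A⁻¹.
  H = Wb/A (inductance = flux per current),
      = kg·m²·s⁻²·A⁻².
  So H² = kg²·m⁴·s⁻⁴·A⁻⁴.
  Pa = N/m² (pressure = force per area),
      = kg·m⁻¹·s⁻².
  So Pa² = kg²·m⁻²·s⁻⁴.
  Hz = 1/s = s⁻¹ (frequency is cycles per second).
  So Hz² = s⁻².
  Combining: J·W²·V⁻¹·C⁻¹·H²·Pa²·Hz² = (kg·m²·s⁻²) · (kg²·m⁴·s⁻⁶) · (kg⁻¹·m⁻²·s³·A) · (s⁻¹·A⁻¹) · (kg²·m⁴·s⁻⁴·A⁻⁴) · (kg²·m⁻²·s⁻⁴) · s⁻² = kg⁶·m⁶·s⁻¹⁶·A⁻⁴.
Both reduce to kg⁶·m⁶·s⁻¹⁶·A⁻⁴.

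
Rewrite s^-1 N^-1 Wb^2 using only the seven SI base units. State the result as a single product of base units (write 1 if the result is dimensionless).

N = kg·m·s⁻².
So N⁻¹ = kg⁻¹·m⁻¹·s².
Wb = kg·m²·s⁻²·A⁻¹.
So Wb² = kg²·m⁴·s⁻⁴·A⁻².
Combining: s⁻¹·N⁻¹·Wb² = s⁻¹ · (kg⁻¹·m⁻¹·s²) · (kg²·m⁴·s⁻⁴·A⁻²) = kg·m³·s⁻³·A⁻².

kg·m³·s⁻³·A⁻²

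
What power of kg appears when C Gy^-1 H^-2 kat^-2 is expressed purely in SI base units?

-2

C = A·s = s·A (charge = current × time).
Gy = J/kg (absorbed dose = energy per mass),
    = m²·s⁻².
So Gy⁻¹ = m⁻²·s².
H = Wb/A (inductance = flux per current),
    = kg·m²·s⁻²·A⁻².
So H⁻² = kg⁻²·m⁻⁴·s⁴·A⁴.
kat = mol/s = s⁻¹·mol (catalytic activity).
So kat⁻² = s²·mol⁻².
Combining: C·Gy⁻¹·H⁻²·kat⁻² = (s·A) · (m⁻²·s²) · (kg⁻²·m⁻⁴·s⁴·A⁴) · (s²·mol⁻²) = kg⁻²·m⁻⁶·s⁹·A⁵·mol⁻².
The exponent of kg is -2.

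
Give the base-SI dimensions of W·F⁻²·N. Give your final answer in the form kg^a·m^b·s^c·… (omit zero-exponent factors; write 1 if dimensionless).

kg⁴·m⁷·s⁻¹³·A⁻⁴

W = J/s (power = energy per time),
    = kg·m²·s⁻³.
F = C/V (capacitance = charge per voltage),
    = A·s/(kg·m²·s⁻³·A⁻¹) (substituting C and V),
    = kg⁻¹·m⁻²·s⁴·A².
So F⁻² = kg²·m⁴·s⁻⁸·A⁻⁴.
N = kg·m/s² = kg·m·s⁻² (force = mass × acceleration).
Combining: W·F⁻²·N = (kg·m²·s⁻³) · (kg²·m⁴·s⁻⁸·A⁻⁴) · (kg·m·s⁻²) = kg⁴·m⁷·s⁻¹³·A⁻⁴.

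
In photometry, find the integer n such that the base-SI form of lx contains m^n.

-2

lx = lm/m² (illuminance = luminous flux per area),
    = m⁻²·cd.
The exponent of m is -2.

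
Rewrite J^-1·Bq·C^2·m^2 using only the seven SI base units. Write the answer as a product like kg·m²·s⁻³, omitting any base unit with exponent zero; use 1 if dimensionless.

J = kg·m²·s⁻².
So J⁻¹ = kg⁻¹·m⁻²·s².
Bq = s⁻¹.
C = s·A.
So C² = s²·A².
Combining: J⁻¹·Bq·C²·m² = (kg⁻¹·m⁻²·s²) · s⁻¹ · (s²·A²) · m² = kg⁻¹·s³·A².

kg⁻¹·s³·A²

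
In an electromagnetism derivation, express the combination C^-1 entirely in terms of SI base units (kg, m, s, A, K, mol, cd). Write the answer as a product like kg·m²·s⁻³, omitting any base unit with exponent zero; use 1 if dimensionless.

C = s·A.
So C⁻¹ = s⁻¹·A⁻¹.

s⁻¹·A⁻¹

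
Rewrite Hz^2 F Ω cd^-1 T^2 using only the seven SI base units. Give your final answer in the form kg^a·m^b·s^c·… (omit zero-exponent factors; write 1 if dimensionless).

Hz = s⁻¹.
So Hz² = s⁻².
F = kg⁻¹·m⁻²·s⁴·A².
Ω = kg·m²·s⁻³·A⁻².
T = kg·s⁻²·A⁻¹.
So T² = kg²·s⁻⁴·A⁻².
Combining: Hz²·F·Ω·cd⁻¹·T² = s⁻² · (kg⁻¹·m⁻²·s⁴·A²) · (kg·m²·s⁻³·A⁻²) · cd⁻¹ · (kg²·s⁻⁴·A⁻²) = kg²·s⁻⁵·A⁻²·cd⁻¹.

kg²·s⁻⁵·A⁻²·cd⁻¹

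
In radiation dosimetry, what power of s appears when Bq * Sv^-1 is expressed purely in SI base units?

Bq = 1/s = s⁻¹ (activity is decays per second).
Sv = J/kg (equivalent dose = energy per mass),
    = m²·s⁻².
So Sv⁻¹ = m⁻²·s².
Combining: Bq·Sv⁻¹ = s⁻¹ · (m⁻²·s²) = m⁻²·s.
The exponent of s is 1.

1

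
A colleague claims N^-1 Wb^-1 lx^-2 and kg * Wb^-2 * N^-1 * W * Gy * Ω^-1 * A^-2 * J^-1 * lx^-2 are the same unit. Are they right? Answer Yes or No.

No

Left side:
  N = kg·m/s² = kg·m·s⁻² (force = mass × acceleration).
  So N⁻¹ = kg⁻¹·m⁻¹·s².
  Wb = V·s (flux: a volt is a weber per second),
      = kg·m²·s⁻²·A⁻¹.
  So Wb⁻¹ = kg⁻¹·m⁻²·s²·A.
  lx = lm/m² (illuminance = luminous flux per area),
      = m⁻²·cd.
  So lx⁻² = m⁴·cd⁻².
  Combining: N⁻¹·Wb⁻¹·lx⁻² = (kg⁻¹·m⁻¹·s²) · (kg⁻¹·m⁻²·s²·A) · (m⁴·cd⁻²) = kg⁻²·m·s⁴·A·cd⁻².
Right side:
  Wb = kg·m²·s⁻²·A⁻¹.
  So Wb⁻² = kg⁻²·m⁻⁴·s⁴·A².
  N = kg·m·s⁻².
  So N⁻¹ = kg⁻¹·m⁻¹·s².
  W = kg·m²·s⁻³.
  Gy = m²·s⁻².
  Ω = kg·m²·s⁻³·A⁻².
  So Ω⁻¹ = kg⁻¹·m⁻²·s³·A².
  J = kg·m²·s⁻².
  So J⁻¹ = kg⁻¹·m⁻²·s².
  lx = m⁻²·cd.
  So lx⁻² = m⁴·cd⁻².
  Combining: kg·Wb⁻²·N⁻¹·W·Gy·Ω⁻¹·A⁻²·J⁻¹·lx⁻² = kg · (kg⁻²·m⁻⁴·s⁴·A²) · (kg⁻¹·m⁻¹·s²) · (kg·m²·s⁻³) · (m²·s⁻²) · (kg⁻¹·m⁻²·s³·A²) · A⁻² · (kg⁻¹·m⁻²·s²) · (m⁴·cd⁻²) = kg⁻³·m⁻¹·s⁶·A²·cd⁻².
Left is kg⁻²·m·s⁴·A·cd⁻²; right is kg⁻³·m⁻¹·s⁶·A²·cd⁻² — different.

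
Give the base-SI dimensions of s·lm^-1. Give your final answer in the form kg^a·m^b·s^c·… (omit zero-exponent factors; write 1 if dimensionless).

lm = cd·sr = cd (luminous flux; sr is dimensionless).
So lm⁻¹ = cd⁻¹.
Combining: s·lm⁻¹ = s · cd⁻¹ = s·cd⁻¹.

s·cd⁻¹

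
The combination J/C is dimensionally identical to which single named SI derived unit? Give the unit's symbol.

J = N·m (work = force × distance),
    = kg·m²·s⁻².
C = A·s = s·A (charge = current × time).
So C⁻¹ = s⁻¹·A⁻¹.
Combining: J·C⁻¹ = (kg·m²·s⁻²) · (s⁻¹·A⁻¹) = kg·m²·s⁻³·A⁻¹.
kg·m²·s⁻³·A⁻¹ is the base-SI form of the volt.

V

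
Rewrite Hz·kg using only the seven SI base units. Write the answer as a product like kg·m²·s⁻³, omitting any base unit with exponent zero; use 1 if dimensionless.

kg·s⁻¹

Hz = 1/s = s⁻¹ (frequency is cycles per second).
Combining: Hz·kg = s⁻¹ · kg = kg·s⁻¹.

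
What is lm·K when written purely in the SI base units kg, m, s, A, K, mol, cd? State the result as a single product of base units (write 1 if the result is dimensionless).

lm = cd.
Combining: lm·K = cd · K = K·cd.

K·cd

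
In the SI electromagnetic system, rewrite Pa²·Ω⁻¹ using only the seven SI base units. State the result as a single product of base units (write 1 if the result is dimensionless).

kg·m⁻⁴·s⁻¹·A²

Pa = N/m² (pressure = force per area),
    = kg·m⁻¹·s⁻².
So Pa² = kg²·m⁻²·s⁻⁴.
Ω = V/A (resistance = voltage per current),
    = kg·m²·s⁻³·A⁻².
So Ω⁻¹ = kg⁻¹·m⁻²·s³·A².
Combining: Pa²·Ω⁻¹ = (kg²·m⁻²·s⁻⁴) · (kg⁻¹·m⁻²·s³·A²) = kg·m⁻⁴·s⁻¹·A².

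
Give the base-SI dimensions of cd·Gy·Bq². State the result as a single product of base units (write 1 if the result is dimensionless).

m²·s⁻⁴·cd

Gy = m²·s⁻².
Bq = s⁻¹.
So Bq² = s⁻².
Combining: cd·Gy·Bq² = cd · (m²·s⁻²) · s⁻² = m²·s⁻⁴·cd.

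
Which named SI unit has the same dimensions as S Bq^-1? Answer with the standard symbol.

F

S = kg⁻¹·m⁻²·s³·A².
Bq = s⁻¹.
So Bq⁻¹ = s.
Combining: S·Bq⁻¹ = (kg⁻¹·m⁻²·s³·A²) · s = kg⁻¹·m⁻²·s⁴·A².
kg⁻¹·m⁻²·s⁴·A² is the base-SI form of the farad.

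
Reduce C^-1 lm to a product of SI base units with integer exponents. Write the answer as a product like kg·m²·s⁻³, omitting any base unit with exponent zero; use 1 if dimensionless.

s⁻¹·A⁻¹·cd

C = A·s = s·A (charge = current × time).
So C⁻¹ = s⁻¹·A⁻¹.
lm = cd·sr = cd (luminous flux; sr is dimensionless).
Combining: C⁻¹·lm = (s⁻¹·A⁻¹) · cd = s⁻¹·A⁻¹·cd.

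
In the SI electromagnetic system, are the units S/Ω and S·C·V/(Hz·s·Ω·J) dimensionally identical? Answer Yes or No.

Yes

Left side:
  Ω = kg·m²·s⁻³·A⁻².
  So Ω⁻¹ = kg⁻¹·m⁻²·s³·A².
  S = kg⁻¹·m⁻²·s³·A².
  Combining: Ω⁻¹·S = (kg⁻¹·m⁻²·s³·A²) · (kg⁻¹·m⁻²·s³·A²) = kg⁻²·m⁻⁴·s⁶·A⁴.
Right side:
  S = kg⁻¹·m⁻²·s³·A².
  Hz = s⁻¹.
  So Hz⁻¹ = s.
  Ω = kg·m²·s⁻³·A⁻².
  So Ω⁻¹ = kg⁻¹·m⁻²·s³·A².
  C = s·A.
  V = kg·m²·s⁻³·A⁻¹.
  J = kg·m²·s⁻².
  So J⁻¹ = kg⁻¹·m⁻²·s².
  Combining: S·Hz⁻¹·s⁻¹·Ω⁻¹·C·V·J⁻¹ = (kg⁻¹·m⁻²·s³·A²) · s · s⁻¹ · (kg⁻¹·m⁻²·s³·A²) · (s·A) · (kg·m²·s⁻³·A⁻¹) · (kg⁻¹·m⁻²·s²) = kg⁻²·m⁻⁴·s⁶·A⁴.
Both reduce to kg⁻²·m⁻⁴·s⁶·A⁴.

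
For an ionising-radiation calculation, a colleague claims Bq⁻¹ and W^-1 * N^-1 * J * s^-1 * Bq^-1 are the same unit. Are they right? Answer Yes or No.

Left side:
  Bq = 1/s = s⁻¹ (activity is decays per second).
  So Bq⁻¹ = s.
Right side:
  W = kg·m²·s⁻³.
  So W⁻¹ = kg⁻¹·m⁻²·s³.
  N = kg·m·s⁻².
  So N⁻¹ = kg⁻¹·m⁻¹·s².
  J = kg·m²·s⁻².
  Bq = s⁻¹.
  So Bq⁻¹ = s.
  Combining: W⁻¹·N⁻¹·J·s⁻¹·Bq⁻¹ = (kg⁻¹·m⁻²·s³) · (kg⁻¹·m⁻¹·s²) · (kg·m²·s⁻²) · s⁻¹ · s = kg⁻¹·m⁻¹·s³.
Left is s; right is kg⁻¹·m⁻¹·s³ — different.

No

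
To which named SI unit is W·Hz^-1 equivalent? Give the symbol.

J

W = kg·m²·s⁻³.
Hz = s⁻¹.
So Hz⁻¹ = s.
Combining: W·Hz⁻¹ = (kg·m²·s⁻³) · s = kg·m²·s⁻².
kg·m²·s⁻² is the base-SI form of the joule.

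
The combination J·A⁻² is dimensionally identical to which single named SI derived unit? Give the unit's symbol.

J = N·m (work = force × distance),
    = kg·m²·s⁻².
Combining: J·A⁻² = (kg·m²·s⁻²) · A⁻² = kg·m²·s⁻²·A⁻².
kg·m²·s⁻²·A⁻² is the base-SI form of the henry.

H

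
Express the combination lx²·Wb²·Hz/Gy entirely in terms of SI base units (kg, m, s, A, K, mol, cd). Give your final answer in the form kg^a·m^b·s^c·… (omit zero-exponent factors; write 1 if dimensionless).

lx = m⁻²·cd.
So lx² = m⁻⁴·cd².
Wb = kg·m²·s⁻²·A⁻¹.
So Wb² = kg²·m⁴·s⁻⁴·A⁻².
Hz = s⁻¹.
Gy = m²·s⁻².
So Gy⁻¹ = m⁻²·s².
Combining: lx²·Wb²·Hz·Gy⁻¹ = (m⁻⁴·cd²) · (kg²·m⁴·s⁻⁴·A⁻²) · s⁻¹ · (m⁻²·s²) = kg²·m⁻²·s⁻³·A⁻²·cd².

kg²·m⁻²·s⁻³·A⁻²·cd²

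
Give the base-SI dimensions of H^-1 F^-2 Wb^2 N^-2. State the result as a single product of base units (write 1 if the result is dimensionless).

kg·m⁴·s⁻⁶·A⁻⁴

H = Wb/A (inductance = flux per current),
    = kg·m²·s⁻²·A⁻².
So H⁻¹ = kg⁻¹·m⁻²·s²·A².
F = C/V (capacitance = charge per voltage),
    = A·s/(kg·m²·s⁻³·A⁻¹) (substituting C and V),
    = kg⁻¹·m⁻²·s⁴·A².
So F⁻² = kg²·m⁴·s⁻⁸·A⁻⁴.
Wb = V·s (flux: a volt is a weber per second),
    = kg·m²·s⁻²·A⁻¹.
So Wb² = kg²·m⁴·s⁻⁴·A⁻².
N = kg·m/s² = kg·m·s⁻² (force = mass × acceleration).
So N⁻² = kg⁻²·m⁻²·s⁴.
Combining: H⁻¹·F⁻²·Wb²·N⁻² = (kg⁻¹·m⁻²·s²·A²) · (kg²·m⁴·s⁻⁸·A⁻⁴) · (kg²·m⁴·s⁻⁴·A⁻²) · (kg⁻²·m⁻²·s⁴) = kg·m⁴·s⁻⁶·A⁻⁴.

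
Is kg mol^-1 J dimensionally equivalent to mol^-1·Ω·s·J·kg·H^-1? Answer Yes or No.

Left side:
  J = kg·m²·s⁻².
  Combining: kg·mol⁻¹·J = kg · mol⁻¹ · (kg·m²·s⁻²) = kg²·m²·s⁻²·mol⁻¹.
Right side:
  Ω = V/A (resistance = voltage per current),
      = kg·m²·s⁻³·A⁻².
  J = N·m (work = force × distance),
      = kg·m²·s⁻².
  H = Wb/A (inductance = flux per current),
      = kg·m²·s⁻²·A⁻².
  So H⁻¹ = kg⁻¹·m⁻²·s²·A².
  Combining: mol⁻¹·Ω·s·J·kg·H⁻¹ = mol⁻¹ · (kg·m²·s⁻³·A⁻²) · s · (kg·m²·s⁻²) · kg · (kg⁻¹·m⁻²·s²·A²) = kg²·m²·s⁻²·mol⁻¹.
Both reduce to kg²·m²·s⁻²·mol⁻¹.

Yes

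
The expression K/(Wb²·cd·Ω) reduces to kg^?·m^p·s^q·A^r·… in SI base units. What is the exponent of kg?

-3

Wb = kg·m²·s⁻²·A⁻¹.
So Wb⁻² = kg⁻²·m⁻⁴·s⁴·A².
Ω = kg·m²·s⁻³·A⁻².
So Ω⁻¹ = kg⁻¹·m⁻²·s³·A².
Combining: Wb⁻²·K·cd⁻¹·Ω⁻¹ = (kg⁻²·m⁻⁴·s⁴·A²) · K · cd⁻¹ · (kg⁻¹·m⁻²·s³·A²) = kg⁻³·m⁻⁶·s⁷·A⁴·K·cd⁻¹.
The exponent of kg is -3.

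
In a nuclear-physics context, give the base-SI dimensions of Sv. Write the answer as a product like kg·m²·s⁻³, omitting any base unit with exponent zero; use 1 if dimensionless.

Sv = m²·s⁻².

m²·s⁻²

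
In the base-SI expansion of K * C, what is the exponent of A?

C = A·s = s·A (charge = current × time).
Combining: K·C = K · (s·A) = s·A·K.
The exponent of A is 1.

1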